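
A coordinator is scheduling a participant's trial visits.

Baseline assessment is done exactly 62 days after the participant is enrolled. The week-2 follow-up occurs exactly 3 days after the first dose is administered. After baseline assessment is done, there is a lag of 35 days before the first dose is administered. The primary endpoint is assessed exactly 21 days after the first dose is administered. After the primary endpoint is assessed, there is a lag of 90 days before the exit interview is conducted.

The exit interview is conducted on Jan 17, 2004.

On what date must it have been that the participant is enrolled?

Jun 23, 2003

The exit interview is conducted: Jan 17, 2004.
The primary endpoint is assessed: Jan 17, 2004 − 90 days = Oct 19, 2003.
The first dose is administered: Oct 19, 2003 − 21 days = Sep 28, 2003.
Baseline assessment is done: Sep 28, 2003 − 35 days = Aug 24, 2003.
The participant is enrolled: Aug 24, 2003 − 62 days = Jun 23, 2003.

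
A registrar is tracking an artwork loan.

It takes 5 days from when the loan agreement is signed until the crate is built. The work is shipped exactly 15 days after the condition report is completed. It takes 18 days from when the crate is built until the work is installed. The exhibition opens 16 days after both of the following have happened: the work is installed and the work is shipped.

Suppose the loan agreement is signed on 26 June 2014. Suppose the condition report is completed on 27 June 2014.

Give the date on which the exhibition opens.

4 August 2014

The loan agreement is signed: Jun 26, 2014.
The crate is built: Jun 26, 2014 + 5 days = Jul 1, 2014.
The work is installed: Jul 1, 2014 + 18 days = Jul 19, 2014.
The condition report is completed: Jun 27, 2014.
The work is shipped: Jun 27, 2014 + 15 days = Jul 12, 2014.
Both prerequisites met — the work is installed (Jul 19, 2014), the work is shipped (Jul 12, 2014); the later is Jul 19, 2014.
The exhibition opens: Jul 19, 2014 + 16 days = Aug 4, 2014.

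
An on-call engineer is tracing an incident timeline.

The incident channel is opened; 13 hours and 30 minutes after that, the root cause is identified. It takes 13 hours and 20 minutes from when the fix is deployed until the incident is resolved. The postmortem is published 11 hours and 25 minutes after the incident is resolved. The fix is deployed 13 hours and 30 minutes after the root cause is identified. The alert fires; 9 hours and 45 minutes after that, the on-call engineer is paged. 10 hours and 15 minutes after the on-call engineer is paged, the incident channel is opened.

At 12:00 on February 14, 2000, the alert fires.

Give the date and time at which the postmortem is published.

11:45 on February 17, 2000

The alert fires: 12:00 Feb 14, 2000.
The on-call engineer is paged: 12:00 Feb 14, 2000 + 9h45m = 21:45 Feb 14, 2000.
The incident channel is opened: 21:45 Feb 14, 2000 + 10h15m = 08:00 Feb 15, 2000.
The root cause is identified: 08:00 Feb 15, 2000 + 13h30m = 21:30 Feb 15, 2000.
The fix is deployed: 21:30 Feb 15, 2000 + 13h30m = 11:00 Feb 16, 2000.
The incident is resolved: 11:00 Feb 16, 2000 + 13h20m = 00:20 Feb 17, 2000.
The postmortem is published: 00:20 Feb 17, 2000 + 11h25m = 11:45 Feb 17, 2000.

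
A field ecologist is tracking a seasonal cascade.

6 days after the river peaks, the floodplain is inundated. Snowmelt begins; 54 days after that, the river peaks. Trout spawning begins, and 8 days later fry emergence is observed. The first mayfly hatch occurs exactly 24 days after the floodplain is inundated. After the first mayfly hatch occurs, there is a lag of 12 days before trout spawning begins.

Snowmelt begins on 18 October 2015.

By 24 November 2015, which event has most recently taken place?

Snowmelt begins

Snowmelt begins: Oct 18, 2015.
The river peaks: Oct 18, 2015 + 54 days = Dec 11, 2015.
The floodplain is inundated: Dec 11, 2015 + 6 days = Dec 17, 2015.
The first mayfly hatch occurs: Dec 17, 2015 + 24 days = Jan 10, 2016.
Trout spawning begins: Jan 10, 2016 + 12 days = Jan 22, 2016.
Fry emergence is observed: Jan 22, 2016 + 8 days = Jan 30, 2016.
Nov 24, 2015 falls between when snowmelt begins (Oct 18, 2015) and when the river peaks (Dec 11, 2015).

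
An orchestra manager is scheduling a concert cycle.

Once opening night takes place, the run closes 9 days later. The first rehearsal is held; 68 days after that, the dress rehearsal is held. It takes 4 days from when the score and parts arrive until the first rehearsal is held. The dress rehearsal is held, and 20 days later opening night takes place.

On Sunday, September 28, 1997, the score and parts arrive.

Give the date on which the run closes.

Wednesday, January 7, 1998

The score and parts arrive: Sep 28, 1997.
The first rehearsal is held: Sep 28, 1997 + 4 days = Oct 2, 1997.
The dress rehearsal is held: Oct 2, 1997 + 68 days = Dec 9, 1997.
Opening night takes place: Dec 9, 1997 + 20 days = Dec 29, 1997.
The run closes: Dec 29, 1997 + 9 days = Jan 7, 1998.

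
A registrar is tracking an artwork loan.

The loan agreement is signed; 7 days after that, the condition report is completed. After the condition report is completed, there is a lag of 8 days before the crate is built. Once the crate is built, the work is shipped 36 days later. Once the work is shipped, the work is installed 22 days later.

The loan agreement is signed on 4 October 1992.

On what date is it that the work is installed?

The loan agreement is signed: Oct 4, 1992.
The condition report is completed: Oct 4, 1992 + 7 days = Oct 11, 1992.
The crate is built: Oct 11, 1992 + 8 days = Oct 19, 1992.
The work is shipped: Oct 19, 1992 + 36 days = Nov 24, 1992.
The work is installed: Nov 24, 1992 + 22 days = Dec 16, 1992.

16 December 1992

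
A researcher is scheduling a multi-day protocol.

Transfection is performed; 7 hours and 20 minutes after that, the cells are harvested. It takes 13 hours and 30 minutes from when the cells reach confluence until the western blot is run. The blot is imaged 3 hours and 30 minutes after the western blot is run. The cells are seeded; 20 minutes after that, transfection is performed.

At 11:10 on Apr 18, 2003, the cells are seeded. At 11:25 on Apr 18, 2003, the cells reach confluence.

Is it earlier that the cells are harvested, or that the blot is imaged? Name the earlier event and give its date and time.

The cells are harvested — 18:50 on Apr 18, 2003

The cells are seeded: 11:10 Apr 18, 2003.
Transfection is performed: 11:10 Apr 18, 2003 + 20m = 11:30 Apr 18, 2003.
The cells are harvested: 11:30 Apr 18, 2003 + 7h20m = 18:50 Apr 18, 2003.
The cells reach confluence: 11:25 Apr 18, 2003.
The western blot is run: 11:25 Apr 18, 2003 + 13h30m = 00:55 Apr 19, 2003.
The blot is imaged: 00:55 Apr 19, 2003 + 3h30m = 04:25 Apr 19, 2003.
Comparing: the cells are harvested at 18:50 Apr 18, 2003 vs the blot is imaged at 04:25 Apr 19, 2003. Earlier: the cells are harvested.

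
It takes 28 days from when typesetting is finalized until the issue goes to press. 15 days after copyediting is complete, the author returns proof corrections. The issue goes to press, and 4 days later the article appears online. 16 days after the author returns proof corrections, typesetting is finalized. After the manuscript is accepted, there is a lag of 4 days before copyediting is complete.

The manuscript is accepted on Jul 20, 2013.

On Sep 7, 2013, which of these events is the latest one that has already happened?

The manuscript is accepted: Jul 20, 2013.
Copyediting is complete: Jul 20, 2013 + 4 days = Jul 24, 2013.
The author returns proof corrections: Jul 24, 2013 + 15 days = Aug 8, 2013.
Typesetting is finalized: Aug 8, 2013 + 16 days = Aug 24, 2013.
The issue goes to press: Aug 24, 2013 + 28 days = Sep 21, 2013.
The article appears online: Sep 21, 2013 + 4 days = Sep 25, 2013.
Sep 7, 2013 falls between when typesetting is finalized (Aug 24, 2013) and when the issue goes to press (Sep 21, 2013).

Typesetting is finalized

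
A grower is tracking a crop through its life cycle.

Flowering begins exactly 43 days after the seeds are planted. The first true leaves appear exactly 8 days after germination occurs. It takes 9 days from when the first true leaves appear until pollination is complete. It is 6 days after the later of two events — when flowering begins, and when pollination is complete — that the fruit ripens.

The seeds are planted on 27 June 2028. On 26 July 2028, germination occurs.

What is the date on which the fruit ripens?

18 August 2028

The seeds are planted: Jun 27, 2028.
Flowering begins: Jun 27, 2028 + 43 days = Aug 9, 2028.
Germination occurs: Jul 26, 2028.
The first true leaves appear: Jul 26, 2028 + 8 days = Aug 3, 2028.
Pollination is complete: Aug 3, 2028 + 9 days = Aug 12, 2028.
Both prerequisites met — flowering begins (Aug 9, 2028), pollination is complete (Aug 12, 2028); the later is Aug 12, 2028.
The fruit ripens: Aug 12, 2028 + 6 days = Aug 18, 2028.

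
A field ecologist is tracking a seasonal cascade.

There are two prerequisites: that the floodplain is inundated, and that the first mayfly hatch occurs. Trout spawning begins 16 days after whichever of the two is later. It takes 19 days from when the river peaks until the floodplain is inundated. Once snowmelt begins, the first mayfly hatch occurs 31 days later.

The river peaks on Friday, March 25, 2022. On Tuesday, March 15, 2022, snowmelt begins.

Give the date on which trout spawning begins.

Sunday, May 1, 2022

The river peaks: Mar 25, 2022.
The floodplain is inundated: Mar 25, 2022 + 19 days = Apr 13, 2022.
Snowmelt begins: Mar 15, 2022.
The first mayfly hatch occurs: Mar 15, 2022 + 31 days = Apr 15, 2022.
Both prerequisites met — the floodplain is inundated (Apr 13, 2022), the first mayfly hatch occurs (Apr 15, 2022); the later is Apr 15, 2022.
Trout spawning begins: Apr 15, 2022 + 16 days = May 1, 2022.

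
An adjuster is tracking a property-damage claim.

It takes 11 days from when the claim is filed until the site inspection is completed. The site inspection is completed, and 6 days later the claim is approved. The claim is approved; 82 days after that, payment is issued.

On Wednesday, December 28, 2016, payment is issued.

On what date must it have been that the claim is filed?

Tuesday, September 20, 2016

Payment is issued: Dec 28, 2016.
The claim is approved: Dec 28, 2016 − 82 days = Oct 7, 2016.
The site inspection is completed: Oct 7, 2016 − 6 days = Oct 1, 2016.
The claim is filed: Oct 1, 2016 − 11 days = Sep 20, 2016.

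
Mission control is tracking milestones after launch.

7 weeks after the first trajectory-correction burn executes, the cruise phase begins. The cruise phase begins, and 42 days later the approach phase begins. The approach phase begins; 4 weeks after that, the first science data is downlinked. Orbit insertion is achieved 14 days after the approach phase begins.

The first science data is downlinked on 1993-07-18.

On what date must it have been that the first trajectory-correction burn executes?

The first science data is downlinked: Jul 18, 1993.
The approach phase begins: Jul 18, 1993 − 4 weeks = Jun 20, 1993.
The cruise phase begins: Jun 20, 1993 − 42 days = May 9, 1993.
The first trajectory-correction burn executes: May 9, 1993 − 7 weeks = Mar 21, 1993.

1993-03-21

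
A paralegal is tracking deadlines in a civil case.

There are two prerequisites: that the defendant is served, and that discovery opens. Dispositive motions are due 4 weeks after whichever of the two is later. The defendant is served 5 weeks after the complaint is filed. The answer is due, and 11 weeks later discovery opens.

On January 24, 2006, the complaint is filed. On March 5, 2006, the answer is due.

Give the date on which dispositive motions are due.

June 18, 2006

The complaint is filed: Jan 24, 2006.
The defendant is served: Jan 24, 2006 + 5 weeks = Feb 28, 2006.
The answer is due: Mar 5, 2006.
Discovery opens: Mar 5, 2006 + 11 weeks = May 21, 2006.
Both prerequisites met — the defendant is served (Feb 28, 2006), discovery opens (May 21, 2006); the later is May 21, 2006.
Dispositive motions are due: May 21, 2006 + 4 weeks = Jun 18, 2006.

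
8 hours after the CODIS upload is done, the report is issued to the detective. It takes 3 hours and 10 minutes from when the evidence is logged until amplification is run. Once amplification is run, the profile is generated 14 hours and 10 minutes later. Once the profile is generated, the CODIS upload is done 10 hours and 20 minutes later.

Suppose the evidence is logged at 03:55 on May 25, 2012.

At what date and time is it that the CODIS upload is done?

07:35 on May 26, 2012

The evidence is logged: 03:55 May 25, 2012.
Amplification is run: 03:55 May 25, 2012 + 3h10m = 07:05 May 25, 2012.
The profile is generated: 07:05 May 25, 2012 + 14h10m = 21:15 May 25, 2012.
The CODIS upload is done: 21:15 May 25, 2012 + 10h20m = 07:35 May 26, 2012.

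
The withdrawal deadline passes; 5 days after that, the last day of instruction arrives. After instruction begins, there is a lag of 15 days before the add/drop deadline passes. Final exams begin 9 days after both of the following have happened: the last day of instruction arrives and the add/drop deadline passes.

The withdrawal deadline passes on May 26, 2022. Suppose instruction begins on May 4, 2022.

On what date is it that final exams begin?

June 9, 2022

The withdrawal deadline passes: May 26, 2022.
The last day of instruction arrives: May 26, 2022 + 5 days = May 31, 2022.
Instruction begins: May 4, 2022.
The add/drop deadline passes: May 4, 2022 + 15 days = May 19, 2022.
Both prerequisites met — the last day of instruction arrives (May 31, 2022), the add/drop deadline passes (May 19, 2022); the later is May 31, 2022.
Final exams begin: May 31, 2022 + 9 days = Jun 9, 2022.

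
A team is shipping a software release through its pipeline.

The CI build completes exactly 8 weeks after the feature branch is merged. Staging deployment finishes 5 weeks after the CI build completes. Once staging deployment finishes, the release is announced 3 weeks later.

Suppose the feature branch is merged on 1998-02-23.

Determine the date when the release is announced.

The feature branch is merged: Feb 23, 1998.
The CI build completes: Feb 23, 1998 + 8 weeks = Apr 20, 1998.
Staging deployment finishes: Apr 20, 1998 + 5 weeks = May 25, 1998.
The release is announced: May 25, 1998 + 3 weeks = Jun 15, 1998.

1998-06-15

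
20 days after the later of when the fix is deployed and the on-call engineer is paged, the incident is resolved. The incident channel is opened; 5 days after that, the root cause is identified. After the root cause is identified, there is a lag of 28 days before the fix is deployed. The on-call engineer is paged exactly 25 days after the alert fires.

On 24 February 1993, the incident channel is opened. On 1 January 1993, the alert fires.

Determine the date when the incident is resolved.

18 April 1993

The incident channel is opened: Feb 24, 1993.
The root cause is identified: Feb 24, 1993 + 5 days = Mar 1, 1993.
The fix is deployed: Mar 1, 1993 + 28 days = Mar 29, 1993.
The alert fires: Jan 1, 1993.
The on-call engineer is paged: Jan 1, 1993 + 25 days = Jan 26, 1993.
Both prerequisites met — the fix is deployed (Mar 29, 1993), the on-call engineer is paged (Jan 26, 1993); the later is Mar 29, 1993.
The incident is resolved: Mar 29, 1993 + 20 days = Apr 18, 1993.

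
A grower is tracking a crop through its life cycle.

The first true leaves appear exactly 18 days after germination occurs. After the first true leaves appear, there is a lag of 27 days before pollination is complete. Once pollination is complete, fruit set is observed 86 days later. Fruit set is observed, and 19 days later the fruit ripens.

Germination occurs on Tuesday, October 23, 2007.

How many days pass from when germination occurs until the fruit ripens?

150 days

Causal path: germination occurs → the first true leaves appear → pollination is complete → fruit set is observed → the fruit ripens.
Total delay along the path: 18 + 27 + 86 + 19 = 150 days.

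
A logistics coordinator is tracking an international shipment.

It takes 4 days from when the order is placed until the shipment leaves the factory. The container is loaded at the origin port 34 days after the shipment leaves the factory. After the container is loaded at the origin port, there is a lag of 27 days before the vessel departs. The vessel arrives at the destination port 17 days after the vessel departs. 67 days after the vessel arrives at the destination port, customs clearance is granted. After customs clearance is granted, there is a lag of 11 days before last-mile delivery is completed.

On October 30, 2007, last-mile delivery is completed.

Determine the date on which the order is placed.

May 23, 2007

Last-mile delivery is completed: Oct 30, 2007.
Customs clearance is granted: Oct 30, 2007 − 11 days = Oct 19, 2007.
The vessel arrives at the destination port: Oct 19, 2007 − 67 days = Aug 13, 2007.
The vessel departs: Aug 13, 2007 − 17 days = Jul 27, 2007.
The container is loaded at the origin port: Jul 27, 2007 − 27 days = Jun 30, 2007.
The shipment leaves the factory: Jun 30, 2007 − 34 days = May 27, 2007.
The order is placed: May 27, 2007 − 4 days = May 23, 2007.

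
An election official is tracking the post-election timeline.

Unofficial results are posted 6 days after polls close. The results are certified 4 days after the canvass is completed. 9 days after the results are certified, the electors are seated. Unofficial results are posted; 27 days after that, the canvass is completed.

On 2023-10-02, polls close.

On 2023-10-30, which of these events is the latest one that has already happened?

Polls close: Oct 2, 2023.
Unofficial results are posted: Oct 2, 2023 + 6 days = Oct 8, 2023.
The canvass is completed: Oct 8, 2023 + 27 days = Nov 4, 2023.
The results are certified: Nov 4, 2023 + 4 days = Nov 8, 2023.
The electors are seated: Nov 8, 2023 + 9 days = Nov 17, 2023.
Oct 30, 2023 falls between when unofficial results are posted (Oct 8, 2023) and when the canvass is completed (Nov 4, 2023).

Unofficial results are posted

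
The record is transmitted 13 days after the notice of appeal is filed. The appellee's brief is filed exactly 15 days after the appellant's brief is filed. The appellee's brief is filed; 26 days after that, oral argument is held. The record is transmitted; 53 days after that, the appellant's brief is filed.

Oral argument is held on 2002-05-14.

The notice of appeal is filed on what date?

Oral argument is held: May 14, 2002.
The appellee's brief is filed: May 14, 2002 − 26 days = Apr 18, 2002.
The appellant's brief is filed: Apr 18, 2002 − 15 days = Apr 3, 2002.
The record is transmitted: Apr 3, 2002 − 53 days = Feb 9, 2002.
The notice of appeal is filed: Feb 9, 2002 − 13 days = Jan 27, 2002.

2002-01-27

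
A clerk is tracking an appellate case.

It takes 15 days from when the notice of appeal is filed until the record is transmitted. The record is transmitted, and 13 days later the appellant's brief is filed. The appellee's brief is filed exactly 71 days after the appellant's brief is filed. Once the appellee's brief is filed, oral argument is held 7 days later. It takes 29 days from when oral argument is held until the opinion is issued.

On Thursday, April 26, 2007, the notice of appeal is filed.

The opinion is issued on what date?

The notice of appeal is filed: Apr 26, 2007.
The record is transmitted: Apr 26, 2007 + 15 days = May 11, 2007.
The appellant's brief is filed: May 11, 2007 + 13 days = May 24, 2007.
The appellee's brief is filed: May 24, 2007 + 71 days = Aug 3, 2007.
Oral argument is held: Aug 3, 2007 + 7 days = Aug 10, 2007.
The opinion is issued: Aug 10, 2007 + 29 days = Sep 8, 2007.

Saturday, September 8, 2007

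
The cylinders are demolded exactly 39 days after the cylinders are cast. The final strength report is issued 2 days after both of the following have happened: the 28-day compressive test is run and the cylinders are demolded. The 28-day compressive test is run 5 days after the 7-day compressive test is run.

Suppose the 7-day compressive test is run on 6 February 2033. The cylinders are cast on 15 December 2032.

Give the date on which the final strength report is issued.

13 February 2033

The 7-day compressive test is run: Feb 6, 2033.
The 28-day compressive test is run: Feb 6, 2033 + 5 days = Feb 11, 2033.
The cylinders are cast: Dec 15, 2032.
The cylinders are demolded: Dec 15, 2032 + 39 days = Jan 23, 2033.
Both prerequisites met — the 28-day compressive test is run (Feb 11, 2033), the cylinders are demolded (Jan 23, 2033); the later is Feb 11, 2033.
The final strength report is issued: Feb 11, 2033 + 2 days = Feb 13, 2033.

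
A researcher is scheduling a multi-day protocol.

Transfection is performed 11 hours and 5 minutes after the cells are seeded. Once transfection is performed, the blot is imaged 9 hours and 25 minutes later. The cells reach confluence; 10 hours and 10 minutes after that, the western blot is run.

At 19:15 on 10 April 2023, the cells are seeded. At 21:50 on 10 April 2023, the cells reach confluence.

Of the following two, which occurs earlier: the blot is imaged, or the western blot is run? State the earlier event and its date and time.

The cells are seeded: 19:15 Apr 10, 2023.
Transfection is performed: 19:15 Apr 10, 2023 + 11h05m = 06:20 Apr 11, 2023.
The blot is imaged: 06:20 Apr 11, 2023 + 9h25m = 15:45 Apr 11, 2023.
The cells reach confluence: 21:50 Apr 10, 2023.
The western blot is run: 21:50 Apr 10, 2023 + 10h10m = 08:00 Apr 11, 2023.
Comparing: the blot is imaged at 15:45 Apr 11, 2023 vs the western blot is run at 08:00 Apr 11, 2023. Earlier: the western blot is run.

The western blot is run — 08:00 on 11 April 2023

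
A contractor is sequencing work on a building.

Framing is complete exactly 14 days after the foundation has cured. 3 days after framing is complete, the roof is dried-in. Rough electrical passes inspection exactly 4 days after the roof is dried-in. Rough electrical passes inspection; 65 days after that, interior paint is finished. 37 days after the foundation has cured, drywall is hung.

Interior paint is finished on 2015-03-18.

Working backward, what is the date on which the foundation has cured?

Interior paint is finished: Mar 18, 2015.
Rough electrical passes inspection: Mar 18, 2015 − 65 days = Jan 12, 2015.
The roof is dried-in: Jan 12, 2015 − 4 days = Jan 8, 2015.
Framing is complete: Jan 8, 2015 − 3 days = Jan 5, 2015.
The foundation has cured: Jan 5, 2015 − 14 days = Dec 22, 2014.

2014-12-22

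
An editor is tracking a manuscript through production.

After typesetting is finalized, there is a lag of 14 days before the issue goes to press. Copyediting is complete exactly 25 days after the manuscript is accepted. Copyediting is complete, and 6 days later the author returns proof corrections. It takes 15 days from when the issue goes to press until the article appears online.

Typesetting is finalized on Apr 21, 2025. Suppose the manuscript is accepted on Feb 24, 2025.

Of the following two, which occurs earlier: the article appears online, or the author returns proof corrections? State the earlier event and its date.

Typesetting is finalized: Apr 21, 2025.
The issue goes to press: Apr 21, 2025 + 14 days = May 5, 2025.
The article appears online: May 5, 2025 + 15 days = May 20, 2025.
The manuscript is accepted: Feb 24, 2025.
Copyediting is complete: Feb 24, 2025 + 25 days = Mar 21, 2025.
The author returns proof corrections: Mar 21, 2025 + 6 days = Mar 27, 2025.
Comparing: the article appears online on May 20, 2025 vs the author returns proof corrections on Mar 27, 2025. Earlier: the author returns proof corrections.

The author returns proof corrections — Mar 27, 2025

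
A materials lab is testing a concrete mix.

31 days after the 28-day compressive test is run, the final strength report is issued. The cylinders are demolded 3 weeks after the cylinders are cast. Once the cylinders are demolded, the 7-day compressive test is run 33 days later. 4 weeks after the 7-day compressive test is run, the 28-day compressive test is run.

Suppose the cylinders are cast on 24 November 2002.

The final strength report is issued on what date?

17 March 2003

The cylinders are cast: Nov 24, 2002.
The cylinders are demolded: Nov 24, 2002 + 3 weeks = Dec 15, 2002.
The 7-day compressive test is run: Dec 15, 2002 + 33 days = Jan 17, 2003.
The 28-day compressive test is run: Jan 17, 2003 + 4 weeks = Feb 14, 2003.
The final strength report is issued: Feb 14, 2003 + 31 days = Mar 17, 2003.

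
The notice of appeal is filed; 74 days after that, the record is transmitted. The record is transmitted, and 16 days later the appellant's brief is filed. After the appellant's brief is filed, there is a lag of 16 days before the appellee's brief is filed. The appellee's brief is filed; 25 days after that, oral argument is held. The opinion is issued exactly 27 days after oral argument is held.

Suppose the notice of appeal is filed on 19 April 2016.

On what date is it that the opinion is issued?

24 September 2016

The notice of appeal is filed: Apr 19, 2016.
The record is transmitted: Apr 19, 2016 + 74 days = Jul 2, 2016.
The appellant's brief is filed: Jul 2, 2016 + 16 days = Jul 18, 2016.
The appellee's brief is filed: Jul 18, 2016 + 16 days = Aug 3, 2016.
Oral argument is held: Aug 3, 2016 + 25 days = Aug 28, 2016.
The opinion is issued: Aug 28, 2016 + 27 days = Sep 24, 2016.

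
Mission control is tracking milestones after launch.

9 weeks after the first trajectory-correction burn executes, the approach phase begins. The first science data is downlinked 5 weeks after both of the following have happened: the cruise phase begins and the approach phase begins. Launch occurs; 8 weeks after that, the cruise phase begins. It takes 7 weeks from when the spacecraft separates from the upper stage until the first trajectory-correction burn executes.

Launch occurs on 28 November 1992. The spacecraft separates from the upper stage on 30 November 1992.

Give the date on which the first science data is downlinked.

26 April 1993

Launch occurs: Nov 28, 1992.
The cruise phase begins: Nov 28, 1992 + 8 weeks = Jan 23, 1993.
The spacecraft separates from the upper stage: Nov 30, 1992.
The first trajectory-correction burn executes: Nov 30, 1992 + 7 weeks = Jan 18, 1993.
The approach phase begins: Jan 18, 1993 + 9 weeks = Mar 22, 1993.
Both prerequisites met — the cruise phase begins (Jan 23, 1993), the approach phase begins (Mar 22, 1993); the later is Mar 22, 1993.
The first science data is downlinked: Mar 22, 1993 + 5 weeks = Apr 26, 1993.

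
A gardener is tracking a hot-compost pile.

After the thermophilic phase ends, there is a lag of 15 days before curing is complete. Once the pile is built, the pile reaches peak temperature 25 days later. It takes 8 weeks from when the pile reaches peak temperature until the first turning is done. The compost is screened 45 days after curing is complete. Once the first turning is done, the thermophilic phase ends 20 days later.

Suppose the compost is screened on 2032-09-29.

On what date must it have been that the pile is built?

The compost is screened: Sep 29, 2032.
Curing is complete: Sep 29, 2032 − 45 days = Aug 15, 2032.
The thermophilic phase ends: Aug 15, 2032 − 15 days = Jul 31, 2032.
The first turning is done: Jul 31, 2032 − 20 days = Jul 11, 2032.
The pile reaches peak temperature: Jul 11, 2032 − 8 weeks = May 16, 2032.
The pile is built: May 16, 2032 − 25 days = Apr 21, 2032.

2032-04-21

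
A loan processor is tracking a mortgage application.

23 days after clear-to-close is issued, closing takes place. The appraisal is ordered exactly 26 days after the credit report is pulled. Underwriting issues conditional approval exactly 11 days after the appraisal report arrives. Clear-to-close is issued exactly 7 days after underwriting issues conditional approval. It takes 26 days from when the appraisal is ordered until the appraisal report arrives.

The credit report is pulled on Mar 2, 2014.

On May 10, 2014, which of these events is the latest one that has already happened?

Underwriting issues conditional approval

The credit report is pulled: Mar 2, 2014.
The appraisal is ordered: Mar 2, 2014 + 26 days = Mar 28, 2014.
The appraisal report arrives: Mar 28, 2014 + 26 days = Apr 23, 2014.
Underwriting issues conditional approval: Apr 23, 2014 + 11 days = May 4, 2014.
Clear-to-close is issued: May 4, 2014 + 7 days = May 11, 2014.
Closing takes place: May 11, 2014 + 23 days = Jun 3, 2014.
May 10, 2014 falls between when underwriting issues conditional approval (May 4, 2014) and when clear-to-close is issued (May 11, 2014).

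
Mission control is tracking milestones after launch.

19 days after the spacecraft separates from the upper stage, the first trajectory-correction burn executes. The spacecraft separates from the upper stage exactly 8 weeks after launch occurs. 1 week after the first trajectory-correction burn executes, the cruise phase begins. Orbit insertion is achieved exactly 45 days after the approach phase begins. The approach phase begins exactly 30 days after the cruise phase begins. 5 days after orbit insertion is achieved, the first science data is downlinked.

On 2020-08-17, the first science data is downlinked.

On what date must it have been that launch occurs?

2020-03-08

The first science data is downlinked: Aug 17, 2020.
Orbit insertion is achieved: Aug 17, 2020 − 5 days = Aug 12, 2020.
The approach phase begins: Aug 12, 2020 − 45 days = Jun 28, 2020.
The cruise phase begins: Jun 28, 2020 − 30 days = May 29, 2020.
The first trajectory-correction burn executes: May 29, 2020 − 1 week = May 22, 2020.
The spacecraft separates from the upper stage: May 22, 2020 − 19 days = May 3, 2020.
Launch occurs: May 3, 2020 − 8 weeks = Mar 8, 2020.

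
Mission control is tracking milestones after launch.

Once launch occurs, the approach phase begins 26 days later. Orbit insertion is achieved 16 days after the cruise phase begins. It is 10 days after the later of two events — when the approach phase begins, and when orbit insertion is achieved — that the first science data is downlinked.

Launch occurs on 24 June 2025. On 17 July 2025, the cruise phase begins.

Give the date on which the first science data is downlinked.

12 August 2025

Launch occurs: Jun 24, 2025.
The approach phase begins: Jun 24, 2025 + 26 days = Jul 20, 2025.
The cruise phase begins: Jul 17, 2025.
Orbit insertion is achieved: Jul 17, 2025 + 16 days = Aug 2, 2025.
Both prerequisites met — the approach phase begins (Jul 20, 2025), orbit insertion is achieved (Aug 2, 2025); the later is Aug 2, 2025.
The first science data is downlinked: Aug 2, 2025 + 10 days = Aug 12, 2025.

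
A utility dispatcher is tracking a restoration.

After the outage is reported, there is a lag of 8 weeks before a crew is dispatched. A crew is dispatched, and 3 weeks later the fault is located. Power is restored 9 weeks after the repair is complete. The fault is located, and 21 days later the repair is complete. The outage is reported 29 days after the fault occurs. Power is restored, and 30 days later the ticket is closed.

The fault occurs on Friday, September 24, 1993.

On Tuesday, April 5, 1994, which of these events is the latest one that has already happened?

The fault occurs: Sep 24, 1993.
The outage is reported: Sep 24, 1993 + 29 days = Oct 23, 1993.
A crew is dispatched: Oct 23, 1993 + 8 weeks = Dec 18, 1993.
The fault is located: Dec 18, 1993 + 3 weeks = Jan 8, 1994.
The repair is complete: Jan 8, 1994 + 21 days = Jan 29, 1994.
Power is restored: Jan 29, 1994 + 9 weeks = Apr 2, 1994.
The ticket is closed: Apr 2, 1994 + 30 days = May 2, 1994.
Apr 5, 1994 falls between when power is restored (Apr 2, 1994) and when the ticket is closed (May 2, 1994).

Power is restored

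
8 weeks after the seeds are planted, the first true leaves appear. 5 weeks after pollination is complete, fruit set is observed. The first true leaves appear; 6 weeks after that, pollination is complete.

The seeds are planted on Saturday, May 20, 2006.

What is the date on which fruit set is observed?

Saturday, September 30, 2006

The seeds are planted: May 20, 2006.
The first true leaves appear: May 20, 2006 + 8 weeks = Jul 15, 2006.
Pollination is complete: Jul 15, 2006 + 6 weeks = Aug 26, 2006.
Fruit set is observed: Aug 26, 2006 + 5 weeks = Sep 30, 2006.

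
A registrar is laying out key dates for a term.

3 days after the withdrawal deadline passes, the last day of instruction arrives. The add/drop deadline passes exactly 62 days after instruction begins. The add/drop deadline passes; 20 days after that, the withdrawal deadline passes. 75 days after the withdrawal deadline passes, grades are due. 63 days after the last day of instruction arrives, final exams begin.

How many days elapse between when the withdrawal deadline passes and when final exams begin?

Causal path: the withdrawal deadline passes → the last day of instruction arrives → final exams begin.
Total delay along the path: 3 + 63 = 66 days.

66 days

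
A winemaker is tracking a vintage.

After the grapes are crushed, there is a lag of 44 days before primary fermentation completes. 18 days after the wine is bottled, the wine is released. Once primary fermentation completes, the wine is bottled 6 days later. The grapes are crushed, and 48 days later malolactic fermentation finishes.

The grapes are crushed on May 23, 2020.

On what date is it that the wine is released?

The grapes are crushed: May 23, 2020.
Primary fermentation completes: May 23, 2020 + 44 days = Jul 6, 2020.
The wine is bottled: Jul 6, 2020 + 6 days = Jul 12, 2020.
The wine is released: Jul 12, 2020 + 18 days = Jul 30, 2020.

Jul 30, 2020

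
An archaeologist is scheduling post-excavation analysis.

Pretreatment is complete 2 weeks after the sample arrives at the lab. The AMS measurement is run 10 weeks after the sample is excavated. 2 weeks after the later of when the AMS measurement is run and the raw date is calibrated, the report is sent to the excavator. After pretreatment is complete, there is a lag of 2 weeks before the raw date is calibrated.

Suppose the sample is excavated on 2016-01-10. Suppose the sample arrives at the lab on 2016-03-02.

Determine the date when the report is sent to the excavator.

2016-04-13

The sample is excavated: Jan 10, 2016.
The AMS measurement is run: Jan 10, 2016 + 10 weeks = Mar 20, 2016.
The sample arrives at the lab: Mar 2, 2016.
Pretreatment is complete: Mar 2, 2016 + 2 weeks = Mar 16, 2016.
The raw date is calibrated: Mar 16, 2016 + 2 weeks = Mar 30, 2016.
Both prerequisites met — the AMS measurement is run (Mar 20, 2016), the raw date is calibrated (Mar 30, 2016); the later is Mar 30, 2016.
The report is sent to the excavator: Mar 30, 2016 + 2 weeks = Apr 13, 2016.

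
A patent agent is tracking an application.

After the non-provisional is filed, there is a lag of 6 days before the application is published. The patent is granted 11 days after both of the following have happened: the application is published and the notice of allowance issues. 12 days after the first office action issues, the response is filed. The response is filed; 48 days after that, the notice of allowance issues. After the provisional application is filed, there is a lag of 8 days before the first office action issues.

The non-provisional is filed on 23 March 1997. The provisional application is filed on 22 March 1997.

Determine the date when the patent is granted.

9 June 1997

The non-provisional is filed: Mar 23, 1997.
The application is published: Mar 23, 1997 + 6 days = Mar 29, 1997.
The provisional application is filed: Mar 22, 1997.
The first office action issues: Mar 22, 1997 + 8 days = Mar 30, 1997.
The response is filed: Mar 30, 1997 + 12 days = Apr 11, 1997.
The notice of allowance issues: Apr 11, 1997 + 48 days = May 29, 1997.
Both prerequisites met — the application is published (Mar 29, 1997), the notice of allowance issues (May 29, 1997); the later is May 29, 1997.
The patent is granted: May 29, 1997 + 11 days = Jun 9, 1997.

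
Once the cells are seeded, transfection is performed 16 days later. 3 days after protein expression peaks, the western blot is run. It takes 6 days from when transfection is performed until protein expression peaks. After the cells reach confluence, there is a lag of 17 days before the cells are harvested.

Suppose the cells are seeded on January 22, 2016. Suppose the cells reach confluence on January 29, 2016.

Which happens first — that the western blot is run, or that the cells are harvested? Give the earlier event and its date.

The cells are harvested — February 15, 2016

The cells are seeded: Jan 22, 2016.
Transfection is performed: Jan 22, 2016 + 16 days = Feb 7, 2016.
Protein expression peaks: Feb 7, 2016 + 6 days = Feb 13, 2016.
The western blot is run: Feb 13, 2016 + 3 days = Feb 16, 2016.
The cells reach confluence: Jan 29, 2016.
The cells are harvested: Jan 29, 2016 + 17 days = Feb 15, 2016.
Comparing: the western blot is run on Feb 16, 2016 vs the cells are harvested on Feb 15, 2016. Earlier: the cells are harvested.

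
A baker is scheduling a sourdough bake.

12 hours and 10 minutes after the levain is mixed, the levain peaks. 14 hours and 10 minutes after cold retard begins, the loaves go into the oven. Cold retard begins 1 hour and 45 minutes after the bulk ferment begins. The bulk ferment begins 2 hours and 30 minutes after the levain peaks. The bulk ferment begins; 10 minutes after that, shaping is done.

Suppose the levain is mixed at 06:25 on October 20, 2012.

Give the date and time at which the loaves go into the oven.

The levain is mixed: 06:25 Oct 20, 2012.
The levain peaks: 06:25 Oct 20, 2012 + 12h10m = 18:35 Oct 20, 2012.
The bulk ferment begins: 18:35 Oct 20, 2012 + 2h30m = 21:05 Oct 20, 2012.
Cold retard begins: 21:05 Oct 20, 2012 + 1h45m = 22:50 Oct 20, 2012.
The loaves go into the oven: 22:50 Oct 20, 2012 + 14h10m = 13:00 Oct 21, 2012.

13:00 on October 21, 2012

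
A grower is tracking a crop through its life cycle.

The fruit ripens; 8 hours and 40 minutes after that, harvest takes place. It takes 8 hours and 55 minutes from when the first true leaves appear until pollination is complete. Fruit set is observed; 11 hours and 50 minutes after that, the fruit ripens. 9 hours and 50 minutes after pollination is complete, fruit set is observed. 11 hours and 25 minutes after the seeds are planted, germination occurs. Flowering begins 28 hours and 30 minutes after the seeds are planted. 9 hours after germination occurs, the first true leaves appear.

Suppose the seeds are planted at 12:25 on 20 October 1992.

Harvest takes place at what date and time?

00:05 on 23 October 1992

The seeds are planted: 12:25 Oct 20, 1992.
Germination occurs: 12:25 Oct 20, 1992 + 11h25m = 23:50 Oct 20, 1992.
The first true leaves appear: 23:50 Oct 20, 1992 + 9h = 08:50 Oct 21, 1992.
Pollination is complete: 08:50 Oct 21, 1992 + 8h55m = 17:45 Oct 21, 1992.
Fruit set is observed: 17:45 Oct 21, 1992 + 9h50m = 03:35 Oct 22, 1992.
The fruit ripens: 03:35 Oct 22, 1992 + 11h50m = 15:25 Oct 22, 1992.
Harvest takes place: 15:25 Oct 22, 1992 + 8h40m = 00:05 Oct 23, 1992.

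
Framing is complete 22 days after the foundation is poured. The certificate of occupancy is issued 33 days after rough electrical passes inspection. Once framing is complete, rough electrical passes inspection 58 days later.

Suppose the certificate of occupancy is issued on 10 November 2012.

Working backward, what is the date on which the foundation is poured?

20 July 2012

The certificate of occupancy is issued: Nov 10, 2012.
Rough electrical passes inspection: Nov 10, 2012 − 33 days = Oct 8, 2012.
Framing is complete: Oct 8, 2012 − 58 days = Aug 11, 2012.
The foundation is poured: Aug 11, 2012 − 22 days = Jul 20, 2012.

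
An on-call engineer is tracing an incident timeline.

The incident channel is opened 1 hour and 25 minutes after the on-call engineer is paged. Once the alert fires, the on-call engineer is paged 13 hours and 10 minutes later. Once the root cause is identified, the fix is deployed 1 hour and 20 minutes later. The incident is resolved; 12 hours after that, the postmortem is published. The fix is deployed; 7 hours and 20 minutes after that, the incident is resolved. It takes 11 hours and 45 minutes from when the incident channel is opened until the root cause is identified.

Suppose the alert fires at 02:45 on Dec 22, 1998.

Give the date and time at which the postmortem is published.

The alert fires: 02:45 Dec 22, 1998.
The on-call engineer is paged: 02:45 Dec 22, 1998 + 13h10m = 15:55 Dec 22, 1998.
The incident channel is opened: 15:55 Dec 22, 1998 + 1h25m = 17:20 Dec 22, 1998.
The root cause is identified: 17:20 Dec 22, 1998 + 11h45m = 05:05 Dec 23, 1998.
The fix is deployed: 05:05 Dec 23, 1998 + 1h20m = 06:25 Dec 23, 1998.
The incident is resolved: 06:25 Dec 23, 1998 + 7h20m = 13:45 Dec 23, 1998.
The postmortem is published: 13:45 Dec 23, 1998 + 12h = 01:45 Dec 24, 1998.

01:45 on Dec 24, 1998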